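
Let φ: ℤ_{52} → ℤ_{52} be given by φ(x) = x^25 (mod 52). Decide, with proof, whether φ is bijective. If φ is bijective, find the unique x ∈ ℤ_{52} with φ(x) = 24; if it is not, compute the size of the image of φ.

φ(0) = 0^25 = 0.
φ(26): Repeated squaring mod 52: 26^1 ≡ 26, 26^2 ≡ 26² = 676 ≡ 0, 26^4 ≡ 0² = 0, 26^8 ≡ 0² = 0, 26^16 ≡ 0² = 0. Since 25 = 16 + 8 + 1, 26^25 ≡ 0·0·26: 0·0 = 0, then 0·26 = 0. So 26^25 ≡ 0 (mod 52).
So φ(0) = φ(26) = 0 while 0 ≠ 26, thus φ is not injective, hence not bijective.
Since φ is not bijective, we determine |image(φ)|. Computing x^25 mod 52 for each x (by repeated squaring, reducing mod 52 at every step), the values φ(0), φ(1), …, φ(51) are: 0, 1, 28, 3, 4, 5, 32, 7, 8, 9, 36, 11, 12, 13, 40, 15, 16, 17, 44, 19, 20, 21, 48, 23, 24, 25, 0, 27, 28, 29, 4, 31, 32, 33, 8, 35, 36, 37, 12, 39, 40, 41, 16, 43, 44, 45, 20, 47, 48, 49, 24, 51.
The distinct values are {0, 1, 3, 4, 5, 7, 8, 9, 11, 12, 13, 15, 16, 17, 19, 20, 21, 23, 24, 25, 27, 28, 29, 31, 32, 33, 35, 36, 37, 39, 40, 41, 43, 44, 45, 47, 48, 49, 51}; there are 39 of them.

39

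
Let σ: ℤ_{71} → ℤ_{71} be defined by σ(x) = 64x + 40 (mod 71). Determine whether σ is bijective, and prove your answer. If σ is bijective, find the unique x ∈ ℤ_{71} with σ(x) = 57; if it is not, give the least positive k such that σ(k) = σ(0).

Recall that σ is injective if σ(x_1) = σ(x_2) implies x_1 = x_2.
Suppose σ(x_1) = σ(x_2) in ℤ_{71}. Then 64x_1 + 40 ≡ 64x_2 + 40 (mod 71), so 64(x_1 − x_2) ≡ 0 (mod 71).
Since gcd(64, 71) = 1, 64 is invertible modulo 71, hence x_1 − x_2 ≡ 0 (mod 71), i.e. x_1 = x_2.
We now compute 64⁻¹ mod 71 explicitly. Euclid's algorithm: 71 = 1·64 + 7, 64 = 9·7 + 1; back-substituting gives 1 = 10·64 − 9·71, so 64⁻¹ ≡ 10 (mod 71).
For any y ∈ ℤ_{71}, x = 10(y − 40) mod 71 satisfies σ(x) = 64·10(y − 40) + 40 ≡ y (since 64·10 ≡ 1 mod 71). So every y has a preimage.
Hence σ is bijective.
Since σ is bijective, we find σ⁻¹(57): we need 64x ≡ 57 − 40 ≡ 17 (mod 71). Using 64⁻¹ = 10: x ≡ 10·17 = 170 = 2·71 + 28, so x = 28.
Check: σ(28) = 64·28 + 40 = 1832 = 25·71 + 57 ≡ 57 (mod 71).

28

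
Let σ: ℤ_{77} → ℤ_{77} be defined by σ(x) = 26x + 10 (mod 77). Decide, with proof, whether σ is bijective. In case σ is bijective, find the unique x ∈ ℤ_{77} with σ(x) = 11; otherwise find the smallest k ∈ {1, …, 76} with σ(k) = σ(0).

Suppose σ(x_1) = σ(x_2) in ℤ_{77}. Then 26x_1 + 10 ≡ 26x_2 + 10 (mod 77), therefore 26(x_1 − x_2) ≡ 0 (mod 77).
Since gcd(26, 77) = 1, 26 is invertible modulo 77, thus x_1 − x_2 ≡ 0 (mod 77), i.e. x_1 = x_2.
We now compute 26⁻¹ mod 77 explicitly. Euclid's algorithm: 77 = 2·26 + 25, 26 = 1·25 + 1; back-substituting gives 1 = 3·26 − 1·77, so 26⁻¹ ≡ 3 (mod 77).
Then y ↦ 3(y − 10) is a two-sided inverse to σ, so every y ∈ ℤ_{77} has a preimage.
Thus σ is bijective.
Since σ is bijective, we find σ⁻¹(11): we need 26x ≡ 11 − 10 ≡ 1 (mod 77). Using 26⁻¹ = 3: x ≡ 3·1 = 3, so x = 3.
Check: σ(3) = 26·3 + 10 = 88 = 1·77 + 11 ≡ 11 (mod 77).

3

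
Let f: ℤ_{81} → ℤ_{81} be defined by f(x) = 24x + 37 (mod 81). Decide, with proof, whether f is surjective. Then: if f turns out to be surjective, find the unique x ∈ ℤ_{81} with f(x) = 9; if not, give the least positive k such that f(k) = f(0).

27

Since gcd(24, 81) = 3, we have 24x ≡ 0 (mod 3) for all x, so f(x) ≡ 1 (mod 3).
But 0 ≢ 1 (mod 3), so 0 ∈ ℤ_{81} has no preimage. Hence f is not surjective.
Since f is not surjective, we find the least positive k with f(k) = f(0): this means 24k ≡ 0 (mod 81), i.e. 81 ∣ 24k. Since gcd(24, 81) = 3, dividing through by 3 this holds exactly when 27 ∣ 8k, and as gcd(8, 27) = 1, exactly when 27 ∣ k.
The smallest positive such k is 27.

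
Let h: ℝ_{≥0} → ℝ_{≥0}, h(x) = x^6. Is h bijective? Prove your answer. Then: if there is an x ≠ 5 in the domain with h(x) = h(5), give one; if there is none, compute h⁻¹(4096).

On ℝ_{≥0}, x ↦ x^6 is strictly increasing (injective) and for any y ∈ ℝ_{≥0} the 6th root y^{1/6} lies in ℝ_{≥0} (surjective). So h is bijective.
Since x ↦ x^6 is strictly increasing on ℝ_{≥0}, it is injective there, so no x ≠ 5 in the domain has h(x) = h(5). We therefore compute h⁻¹(4096) = 4096^{1/6} = 4 (indeed 4^6 = 4096).

4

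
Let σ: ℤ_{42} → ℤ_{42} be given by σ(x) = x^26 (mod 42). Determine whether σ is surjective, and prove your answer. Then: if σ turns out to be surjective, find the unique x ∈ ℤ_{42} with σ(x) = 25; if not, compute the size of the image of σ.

σ(4): Repeated squaring mod 42: 4^1 ≡ 4, 4^2 ≡ 4² = 16, 4^4 ≡ 16² = 256 ≡ 4, 4^8 ≡ 4² = 16, 4^16 ≡ 16² = 256 ≡ 4. Since 26 = 16 + 8 + 2, 4^26 ≡ 4·16·16: 4·16 = 64 ≡ 22, then 22·16 = 352 ≡ 16. So 4^26 ≡ 16 (mod 42).
σ(10): Repeated squaring mod 42: 10^1 ≡ 10, 10^2 ≡ 10² = 100 ≡ 16, 10^4 ≡ 16² = 256 ≡ 4, 10^8 ≡ 4² = 16, 10^16 ≡ 16² = 256 ≡ 4. Since 26 = 16 + 8 + 2, 10^26 ≡ 4·16·16: 4·16 = 64 ≡ 22, then 22·16 = 352 ≡ 16. So 10^26 ≡ 16 (mod 42).
So σ(4) = σ(10) = 16 while 4 ≠ 10, thus σ is not injective.
A non-injective map from the 42-element set ℤ_{42} to itself takes at most 41 distinct values, so it cannot be surjective. Thus σ is not surjective.
Since σ is not surjective, we determine |image(σ)|. Computing x^26 mod 42 for each x (by repeated squaring, reducing mod 42 at every step), the values σ(0), σ(1), …, σ(41) are: 0, 1, 4, 9, 16, 25, 36, 7, 22, 39, 16, 37, 18, 1, 28, 15, 4, 37, 30, 25, 22, 21, 22, 25, 30, 37, 4, 15, 28, 1, 18, 37, 16, 39, 22, 7, 36, 25, 16, 9, 4, 1.
The distinct values are {0, 1, 4, 7, 9, 15, 16, 18, 21, 22, 25, 28, 30, 36, 37, 39}; there are 16 of them.

16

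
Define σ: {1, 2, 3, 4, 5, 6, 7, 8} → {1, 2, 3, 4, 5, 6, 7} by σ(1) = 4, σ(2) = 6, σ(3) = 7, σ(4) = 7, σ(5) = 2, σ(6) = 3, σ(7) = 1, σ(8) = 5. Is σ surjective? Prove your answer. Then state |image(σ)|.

7

Every element of the codomain has a preimage: 1 = σ(7), 2 = σ(5), 3 = σ(6), 4 = σ(1), 5 = σ(8), 6 = σ(2), 7 = σ(3).
Therefore σ is surjective.
The image of σ is {1, 2, 3, 4, 5, 6, 7}, which has 7 elements.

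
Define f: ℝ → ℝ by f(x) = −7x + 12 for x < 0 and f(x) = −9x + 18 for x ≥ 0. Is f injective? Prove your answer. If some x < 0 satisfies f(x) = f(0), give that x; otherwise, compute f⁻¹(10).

-6/7

Both pieces are strictly decreasing (slopes −7 and −9), so each is injective on its own interval.
The left piece maps (−∞, 0) onto (12, ∞); the right piece maps [0, ∞) onto (−∞, 18].
These images overlap. In particular f(0) = 18 (right piece), and solving −7x + 12 = 18 on the left piece gives x = −6/7 < 0.
So f(−6/7) = f(0) with −6/7 ≠ 0, and f is not injective. This x = −6/7 is the requested value below 0.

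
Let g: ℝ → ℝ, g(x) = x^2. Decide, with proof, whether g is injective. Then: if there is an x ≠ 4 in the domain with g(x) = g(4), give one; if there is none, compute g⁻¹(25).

-4

g(4) = 16 = (−4)^2 = g(−4) (since 2 is even), with 4 ≠ −4. So g is not injective.
For the follow-up, such an x exists: taking x = −4 ∈ ℝ gives g(−4) = 16 = g(4) with −4 ≠ 4.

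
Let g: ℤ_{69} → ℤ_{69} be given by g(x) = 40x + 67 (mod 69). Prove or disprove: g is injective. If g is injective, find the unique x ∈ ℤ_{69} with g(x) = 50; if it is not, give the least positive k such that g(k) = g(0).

22

If g(a) = g(b), then 40a ≡ 40b (mod 69). Because gcd(40, 69) = 1, we may cancel 40 to get a ≡ b (mod 69).
Hence g is injective.
We now compute 40⁻¹ mod 69 explicitly. Euclid's algorithm: 69 = 1·40 + 29, 40 = 1·29 + 11, 29 = 2·11 + 7, 11 = 1·7 + 4, 7 = 1·4 + 3, 4 = 1·3 + 1; back-substituting gives 1 = 19·40 − 11·69, so 40⁻¹ ≡ 19 (mod 69).
Since g is injective, we find g⁻¹(50): we need 40x ≡ 50 − 67 ≡ 52 (mod 69). Using 40⁻¹ = 19: x ≡ 19·52 = 988 = 14·69 + 22, so x = 22.
Check: g(22) = 40·22 + 67 = 947 = 13·69 + 50 ≡ 50 (mod 69).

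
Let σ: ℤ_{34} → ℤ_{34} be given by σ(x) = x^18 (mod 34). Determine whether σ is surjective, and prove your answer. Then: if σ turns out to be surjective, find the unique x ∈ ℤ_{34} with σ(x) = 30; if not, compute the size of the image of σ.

18

σ(16): Repeated squaring mod 34: 16^1 ≡ 16, 16^2 ≡ 16² = 256 ≡ 18, 16^4 ≡ 18² = 324 ≡ 18, 16^8 ≡ 18² = 324 ≡ 18, 16^16 ≡ 18² = 324 ≡ 18. Since 18 = 16 + 2, 16^18 ≡ 18·18: 18·18 = 324 ≡ 18. So 16^18 ≡ 18 (mod 34).
σ(18): Repeated squaring mod 34: 18^1 ≡ 18, 18^2 ≡ 18² = 324 ≡ 18, 18^4 ≡ 18² = 324 ≡ 18, 18^8 ≡ 18² = 324 ≡ 18, 18^16 ≡ 18² = 324 ≡ 18. Since 18 = 16 + 2, 18^18 ≡ 18·18: 18·18 = 324 ≡ 18. So 18^18 ≡ 18 (mod 34).
So σ(16) = σ(18) = 18 while 16 ≠ 18, thus σ is not injective.
A non-injective map from the 34-element set ℤ_{34} to itself takes at most 33 distinct values, so it cannot be surjective. Thus σ is not surjective.
Since σ is not surjective, we determine |image(σ)|. Computing x^18 mod 34 for each x (by repeated squaring, reducing mod 34 at every step), the values σ(0), σ(1), …, σ(33) are: 0, 1, 4, 9, 16, 25, 2, 15, 30, 13, 32, 19, 8, 33, 26, 21, 18, 17, 18, 21, 26, 33, 8, 19, 32, 13, 30, 15, 2, 25, 16, 9, 4, 1.
The distinct values are {0, 1, 2, 4, 8, 9, 13, 15, 16, 17, 18, 19, 21, 25, 26, 30, 32, 33}; there are 18 of them.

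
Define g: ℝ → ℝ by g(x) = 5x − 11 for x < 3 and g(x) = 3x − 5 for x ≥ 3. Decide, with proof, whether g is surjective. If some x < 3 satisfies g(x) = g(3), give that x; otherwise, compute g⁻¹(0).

11/5

Both pieces are strictly increasing (slopes 5 and 3), so each is injective on its own interval.
The left piece maps (−∞, 3) onto (−∞, 4); the right piece maps [3, ∞) onto [4, ∞).
These images together cover ℝ, so g is surjective.
Because the two images are disjoint, no x < 3 has g(x) = g(3), so we compute g⁻¹(0): 0 lies in (−∞, 4), so solve 5x − 11 = 0: x = (0 + 11)/5 = 11/5.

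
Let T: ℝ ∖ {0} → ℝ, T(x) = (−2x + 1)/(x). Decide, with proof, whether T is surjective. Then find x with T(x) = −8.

-1/6

If T(x) = −2, cross-multiplying gives 1(−2x + 1) = −2(x), which simplifies to 1 = 0 — false.  So −2 has no preimage and T is not surjective.
Solving T(x) = −8: cross-multiplying gives −2x + 1 = −8(x), which rearranges to 6x = −1, so x = −1/6.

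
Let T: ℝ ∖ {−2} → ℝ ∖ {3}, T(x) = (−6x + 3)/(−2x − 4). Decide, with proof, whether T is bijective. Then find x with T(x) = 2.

Suppose T(a) = T(b). Cross-multiplying: (−6a + 3)(−2b − 4) = (−6b + 3)(−2a − 4).
Expanding both sides and cancelling the symmetric terms leaves 30·(a − b) = 0. Since 30 ≠ 0, a = b. Hence T is injective.
For any y ≠ 3, solving y(−2x − 4) = −6x + 3 for x gives a well-defined x ≠ −2. So T is surjective.
Therefore T is bijective.
Solving T(x) = 2: cross-multiplying gives −6x + 3 = 2(−2x − 4), which rearranges to −2x = −11, so x = 11/2.

11/2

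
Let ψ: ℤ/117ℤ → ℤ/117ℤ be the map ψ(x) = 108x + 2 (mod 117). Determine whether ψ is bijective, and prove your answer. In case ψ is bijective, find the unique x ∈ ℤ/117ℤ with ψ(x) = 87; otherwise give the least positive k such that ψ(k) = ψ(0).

We have gcd(108, 117) = 9 > 1. Taking a = 0 and b = 13: ψ(0) = 2 and ψ(13) = 108·13 + 2 = 1406 ≡ 2 (mod 117).
So ψ(0) = ψ(13) while 0 ≠ 13, thus ψ is not injective, hence not bijective.
Since ψ is not bijective, we find the least positive k with ψ(k) = ψ(0): this means 108k ≡ 0 (mod 117), i.e. 117 ∣ 108k. Since gcd(108, 117) = 9, dividing through by 9 this holds exactly when 13 ∣ 12k, and as gcd(12, 13) = 1, exactly when 13 ∣ k.
The smallest positive such k is 13.

13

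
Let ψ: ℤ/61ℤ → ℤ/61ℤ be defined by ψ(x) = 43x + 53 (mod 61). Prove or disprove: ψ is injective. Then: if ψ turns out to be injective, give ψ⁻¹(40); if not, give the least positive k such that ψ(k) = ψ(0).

38

By definition, injectivity means: for all x_1, x_2 in the domain, ψ(x_1) = ψ(x_2) implies x_1 = x_2.
Suppose ψ(x_1) = ψ(x_2) in ℤ/61ℤ. Then 43x_1 + 53 ≡ 43x_2 + 53 (mod 61), thus 43(x_1 − x_2) ≡ 0 (mod 61).
Since gcd(43, 61) = 1, 43 is invertible modulo 61, thus x_1 − x_2 ≡ 0 (mod 61), i.e. x_1 = x_2.
So ψ is injective.
We now compute 43⁻¹ mod 61 explicitly. Euclid's algorithm: 61 = 1·43 + 18, 43 = 2·18 + 7, 18 = 2·7 + 4, 7 = 1·4 + 3, 4 = 1·3 + 1; back-substituting gives 1 = 44·43 − 31·61, so 43⁻¹ ≡ 44 (mod 61).
Since ψ is injective, we compute ψ⁻¹(40): solve 43x + 53 ≡ 40 (mod 61), i.e. 43x ≡ 48 (mod 61).
Multiplying by 43⁻¹ = 44 gives x ≡ 44·48 = 2112 = 34·61 + 38 ≡ 38 (mod 61).
Check: ψ(38) = 43·38 + 53 = 1687 = 27·61 + 40 ≡ 40 (mod 61).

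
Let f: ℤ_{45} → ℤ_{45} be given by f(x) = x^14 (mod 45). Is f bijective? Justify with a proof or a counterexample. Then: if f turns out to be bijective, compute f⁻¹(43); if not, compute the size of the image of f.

12

f(2): Repeated squaring mod 45: 2^1 ≡ 2, 2^2 ≡ 2² = 4, 2^4 ≡ 4² = 16, 2^8 ≡ 16² = 256 ≡ 31. Since 14 = 8 + 4 + 2, 2^14 ≡ 31·16·4: 31·16 = 496 ≡ 1, then 1·4 = 4. So 2^14 ≡ 4 (mod 45).
f(7): Repeated squaring mod 45: 7^1 ≡ 7, 7^2 ≡ 7² = 49 ≡ 4, 7^4 ≡ 4² = 16, 7^8 ≡ 16² = 256 ≡ 31. Since 14 = 8 + 4 + 2, 7^14 ≡ 31·16·4: 31·16 = 496 ≡ 1, then 1·4 = 4. So 7^14 ≡ 4 (mod 45).
So f(2) = f(7) = 4 while 2 ≠ 7, so f is not injective, hence not bijective.
Since f is not bijective, we determine |image(f)|. Computing x^14 mod 45 for each x (by repeated squaring, reducing mod 45 at every step), the values f(0), f(1), …, f(44) are: 0, 1, 4, 9, 16, 25, 36, 4, 19, 36, 10, 31, 9, 34, 16, 0, 31, 19, 9, 1, 40, 36, 34, 34, 36, 40, 1, 9, 19, 31, 0, 16, 34, 9, 31, 10, 36, 19, 4, 36, 25, 16, 9, 4, 1.
The distinct values are {0, 1, 4, 9, 10, 16, 19, 25, 31, 34, 36, 40}; there are 12 of them.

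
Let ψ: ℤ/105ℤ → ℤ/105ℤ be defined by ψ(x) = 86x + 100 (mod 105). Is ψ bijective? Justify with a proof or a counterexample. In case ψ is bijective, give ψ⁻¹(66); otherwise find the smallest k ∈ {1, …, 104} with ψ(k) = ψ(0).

Suppose ψ(s) = ψ(t) in ℤ/105ℤ. Then 86s + 100 ≡ 86t + 100 (mod 105), thus 86(s − t) ≡ 0 (mod 105).
Since gcd(86, 105) = 1, 86 is invertible modulo 105, therefore s − t ≡ 0 (mod 105), i.e. s = t.
We now compute 86⁻¹ mod 105 explicitly. Euclid's algorithm: 105 = 1·86 + 19, 86 = 4·19 + 10, 19 = 1·10 + 9, 10 = 1·9 + 1; back-substituting gives 1 = 11·86 − 9·105, so 86⁻¹ ≡ 11 (mod 105).
For any y ∈ ℤ/105ℤ, x = 11(y − 100) mod 105 satisfies ψ(x) = 86·11(y − 100) + 100 ≡ y (since 86·11 ≡ 1 mod 105). So every y has a preimage.
Hence ψ is bijective.
Since ψ is bijective, we compute ψ⁻¹(66): solve 86x + 100 ≡ 66 (mod 105), i.e. 86x ≡ 71 (mod 105).
Multiplying by 86⁻¹ = 11 gives x ≡ 11·71 = 781 = 7·105 + 46 ≡ 46 (mod 105).
Check: ψ(46) = 86·46 + 100 = 4056 = 38·105 + 66 ≡ 66 (mod 105).

46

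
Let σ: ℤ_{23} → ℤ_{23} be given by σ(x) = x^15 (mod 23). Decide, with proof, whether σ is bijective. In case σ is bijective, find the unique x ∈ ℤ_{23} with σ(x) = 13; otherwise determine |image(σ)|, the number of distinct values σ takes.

12

Since 23 is prime, the nonzero elements of ℤ_{23} form a cyclic group of order 22.
As gcd(15, 22) = 1, raising to the 15th power is a bijection on this group: if u^15 ≡ v^15 then (uv^{−1})^15 = 1, and the only element of order dividing gcd(15, 22) = 1 is 1, so u = v.
With σ(0) = 0 this makes σ injective on all of ℤ_{23}, hence bijective (finite equal-size domain and codomain). In particular σ is bijective.
Since σ is bijective, we find the preimage of 13. The inverse of x ↦ x^15 on (ℤ_{23})^× is x ↦ x^3, because 15·3 = 45 = 2·22 + 1 ≡ 1 (mod 22) and x^{22} = 1 for x ≠ 0 (Fermat). So σ⁻¹(13) = 13^3 mod 23.
Repeated squaring mod 23: 13^1 ≡ 13, 13^2 ≡ 13² = 169 ≡ 8. Since 3 = 2 + 1, 13^3 ≡ 8·13: 8·13 = 104 ≡ 12. So 13^3 ≡ 12 (mod 23).
Hence σ⁻¹(13) = 12.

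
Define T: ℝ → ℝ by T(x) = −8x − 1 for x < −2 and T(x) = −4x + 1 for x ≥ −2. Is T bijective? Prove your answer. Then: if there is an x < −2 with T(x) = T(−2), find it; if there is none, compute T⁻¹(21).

Both pieces are strictly decreasing (slopes −8 and −4), so each is injective on its own interval.
The left piece maps (−∞, −2) onto (15, ∞); the right piece maps [−2, ∞) onto (−∞, 9].
The images leave a gap (15 has no preimage), so T is not surjective, hence not bijective.
Because the two images are disjoint, no x < −2 has T(x) = T(−2), so we compute T⁻¹(21): 21 lies in (15, ∞), so solve −8x − 1 = 21: x = (21 + 1)/(−8) = −11/4.

-11/4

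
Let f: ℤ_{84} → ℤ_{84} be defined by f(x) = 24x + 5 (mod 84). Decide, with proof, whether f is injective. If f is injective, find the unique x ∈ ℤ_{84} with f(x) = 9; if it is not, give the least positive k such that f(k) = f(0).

7

Recall that f is injective if f(a) = f(b) implies a = b.
We have gcd(24, 84) = 12 > 1. Taking a = 0 and b = 7: f(0) = 5 and f(7) = 24·7 + 5 = 173 ≡ 5 (mod 84).
So f(0) = f(7) while 0 ≠ 7, hence f is not injective.
Since f is not injective, we find the least positive k with f(k) = f(0): this means 24k ≡ 0 (mod 84), i.e. 84 ∣ 24k. Since gcd(24, 84) = 12, dividing through by 12 this holds exactly when 7 ∣ 2k, and as gcd(2, 7) = 1, exactly when 7 ∣ k.
The smallest positive such k is 7.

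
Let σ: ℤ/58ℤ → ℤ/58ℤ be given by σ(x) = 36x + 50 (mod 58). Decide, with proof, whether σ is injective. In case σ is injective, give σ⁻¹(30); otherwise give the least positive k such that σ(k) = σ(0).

By definition, σ is injective if σ(u) = σ(v) implies u = v.
We have gcd(36, 58) = 2 > 1. Taking u = 0 and v = 29: σ(0) = 50 and σ(29) = 36·29 + 50 = 1094 ≡ 50 (mod 58).
So σ(0) = σ(29) while 0 ≠ 29, therefore σ is not injective.
Since σ is not injective, we find the least positive k with σ(k) = σ(0): this means 36k ≡ 0 (mod 58), i.e. 58 ∣ 36k. Since gcd(36, 58) = 2, dividing through by 2 this holds exactly when 29 ∣ 18k, and as gcd(18, 29) = 1, exactly when 29 ∣ k.
The smallest positive such k is 29.

29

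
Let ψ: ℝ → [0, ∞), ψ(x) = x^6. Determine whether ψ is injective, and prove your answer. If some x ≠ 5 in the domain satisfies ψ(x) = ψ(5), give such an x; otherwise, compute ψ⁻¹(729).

ψ(5) = 15625 = (−5)^6 = ψ(−5) (since 6 is even), with 5 ≠ −5. So ψ is not injective.
For the follow-up, such an x exists: taking x = −5 ∈ ℝ gives ψ(−5) = 15625 = ψ(5) with −5 ≠ 5.

-5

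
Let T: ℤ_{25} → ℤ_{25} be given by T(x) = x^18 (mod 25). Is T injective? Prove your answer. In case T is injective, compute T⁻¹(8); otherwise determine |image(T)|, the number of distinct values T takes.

11

T(0) = 0^18 = 0.
T(5): Repeated squaring mod 25: 5^1 ≡ 5, 5^2 ≡ 5² = 25 ≡ 0, 5^4 ≡ 0² = 0, 5^8 ≡ 0² = 0, 5^16 ≡ 0² = 0. Since 18 = 16 + 2, 5^18 ≡ 0·0: 0·0 = 0. So 5^18 ≡ 0 (mod 25).
So T(0) = T(5) = 0 while 0 ≠ 5, therefore T is not injective.
Since T is not injective, we determine |image(T)|. Computing x^18 mod 25 for each x (by repeated squaring, reducing mod 25 at every step), the values T(0), T(1), …, T(24) are: 0, 1, 19, 14, 11, 0, 16, 24, 9, 21, 0, 6, 4, 4, 6, 0, 21, 9, 24, 16, 0, 11, 14, 19, 1.
The distinct values are {0, 1, 4, 6, 9, 11, 14, 16, 19, 21, 24}; there are 11 of them.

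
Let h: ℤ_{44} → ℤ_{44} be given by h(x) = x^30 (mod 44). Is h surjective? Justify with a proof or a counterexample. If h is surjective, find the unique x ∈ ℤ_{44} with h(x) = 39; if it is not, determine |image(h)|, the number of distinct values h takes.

4

h(1) = 1^30 = 1.
h(3): Repeated squaring mod 44: 3^1 ≡ 3, 3^2 ≡ 3² = 9, 3^4 ≡ 9² = 81 ≡ 37, 3^8 ≡ 37² = 1369 ≡ 5, 3^16 ≡ 5² = 25. Since 30 = 16 + 8 + 4 + 2, 3^30 ≡ 25·5·37·9: 25·5 = 125 ≡ 37, then 37·37 = 1369 ≡ 5, then 5·9 = 45 ≡ 1. So 3^30 ≡ 1 (mod 44).
So h(1) = h(3) = 1 while 1 ≠ 3, so h is not injective.
A non-injective map from the 44-element set ℤ_{44} to itself takes at most 43 distinct values, so it cannot be surjective. Therefore h is not surjective.
Since h is not surjective, we determine |image(h)|. Computing x^30 mod 44 for each x (by repeated squaring, reducing mod 44 at every step), the values h(0), h(1), …, h(43) are: 0, 1, 12, 1, 12, 1, 12, 1, 12, 1, 12, 33, 12, 1, 12, 1, 12, 1, 12, 1, 12, 1, 0, 1, 12, 1, 12, 1, 12, 1, 12, 1, 12, 33, 12, 1, 12, 1, 12, 1, 12, 1, 12, 1.
The distinct values are {0, 1, 12, 33}; there are 4 of them.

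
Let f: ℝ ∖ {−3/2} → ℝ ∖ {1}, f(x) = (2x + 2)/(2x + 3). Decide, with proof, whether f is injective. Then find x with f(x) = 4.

Suppose f(x_1) = f(x_2). Cross-multiplying: (2x_1 + 2)(2x_2 + 3) = (2x_2 + 2)(2x_1 + 3).
Expanding both sides and cancelling the symmetric terms leaves 2·(x_1 − x_2) = 0. Since 2 ≠ 0, x_1 = x_2. Hence f is injective.
Solving f(x) = 4: cross-multiplying gives 2x + 2 = 4(2x + 3), which rearranges to −6x = 10, so x = −5/3.

-5/3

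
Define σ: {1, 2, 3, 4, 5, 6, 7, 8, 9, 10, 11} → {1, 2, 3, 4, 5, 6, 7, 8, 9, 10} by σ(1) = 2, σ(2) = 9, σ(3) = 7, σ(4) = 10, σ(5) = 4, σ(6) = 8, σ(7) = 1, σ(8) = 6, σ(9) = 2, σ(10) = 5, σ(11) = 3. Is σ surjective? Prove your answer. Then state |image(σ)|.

10

Every element of the codomain has a preimage: 1 = σ(7), 2 = σ(1), 3 = σ(11), 4 = σ(5), 5 = σ(10), 6 = σ(8), 7 = σ(3), 8 = σ(6), 9 = σ(2), 10 = σ(4).
Therefore σ is surjective.
The image of σ is {1, 2, 3, 4, 5, 6, 7, 8, 9, 10}, which has 10 elements.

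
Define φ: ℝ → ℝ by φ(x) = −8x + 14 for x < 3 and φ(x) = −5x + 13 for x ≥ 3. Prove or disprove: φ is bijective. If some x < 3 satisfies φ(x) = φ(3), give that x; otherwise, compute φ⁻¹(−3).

2

Both pieces are strictly decreasing (slopes −8 and −5), so each is injective on its own interval.
The left piece maps (−∞, 3) onto (−10, ∞); the right piece maps [3, ∞) onto (−∞, −2].
These images overlap. In particular φ(3) = −2 (right piece), and solving −8x + 14 = −2 on the left piece gives x = 2 < 3.
So φ(2) = φ(3) with 2 ≠ 3, and φ is not injective, hence not bijective. This x = 2 is the requested value below 3.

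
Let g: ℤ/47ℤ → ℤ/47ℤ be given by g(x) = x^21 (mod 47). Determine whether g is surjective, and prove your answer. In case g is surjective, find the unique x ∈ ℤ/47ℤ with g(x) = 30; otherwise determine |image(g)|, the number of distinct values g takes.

Since 47 is prime, the nonzero elements of ℤ/47ℤ form a cyclic group of order 46.
As gcd(21, 46) = 1, raising to the 21st power is a bijection on this group: if u^21 ≡ v^21 then (uv^{−1})^21 = 1, and the only element of order dividing gcd(21, 46) = 1 is 1, so u = v.
With g(0) = 0 this makes g injective on all of ℤ/47ℤ, hence bijective (finite equal-size domain and codomain). In particular g is surjective.
Since g is surjective, we find the preimage of 30. The inverse of x ↦ x^21 on (ℤ/47ℤ)^× is x ↦ x^11, because 21·11 = 231 = 5·46 + 1 ≡ 1 (mod 46) and x^{46} = 1 for x ≠ 0 (Fermat). So g⁻¹(30) = 30^11 mod 47.
Repeated squaring mod 47: 30^1 ≡ 30, 30^2 ≡ 30² = 900 ≡ 7, 30^4 ≡ 7² = 49 ≡ 2, 30^8 ≡ 2² = 4. Since 11 = 8 + 2 + 1, 30^11 ≡ 4·7·30: 4·7 = 28, then 28·30 = 840 ≡ 41. So 30^11 ≡ 41 (mod 47).
Hence g⁻¹(30) = 41.

41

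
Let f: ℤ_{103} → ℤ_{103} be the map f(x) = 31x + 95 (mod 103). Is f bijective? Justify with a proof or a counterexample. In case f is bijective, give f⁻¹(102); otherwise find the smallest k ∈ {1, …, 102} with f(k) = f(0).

If f(u) = f(v), then 31u ≡ 31v (mod 103). Because gcd(31, 103) = 1, we may cancel 31 to get u ≡ v (mod 103).
We now compute 31⁻¹ mod 103 explicitly. Euclid's algorithm: 103 = 3·31 + 10, 31 = 3·10 + 1; back-substituting gives 1 = 10·31 − 3·103, so 31⁻¹ ≡ 10 (mod 103).
Then y ↦ 10(y − 95) is a two-sided inverse to f, so every y ∈ ℤ_{103} has a preimage.
Therefore f is bijective.
Since f is bijective, we find f⁻¹(102): we need 31x ≡ 102 − 95 ≡ 7 (mod 103). Using 31⁻¹ = 10: x ≡ 10·7 = 70, so x = 70.
Check: f(70) = 31·70 + 95 = 2265 = 21·103 + 102 ≡ 102 (mod 103).

70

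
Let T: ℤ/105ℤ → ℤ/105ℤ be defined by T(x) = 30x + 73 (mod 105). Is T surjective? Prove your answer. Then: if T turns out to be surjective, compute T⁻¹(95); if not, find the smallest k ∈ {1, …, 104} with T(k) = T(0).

7

Since gcd(30, 105) = 15, we have 30x ≡ 0 (mod 15) for all x, so T(x) ≡ 13 (mod 15).
But 0 ≢ 13 (mod 15), so 0 ∈ ℤ/105ℤ has no preimage. Thus T is not surjective.
Since T is not surjective, we find the least positive k with T(k) = T(0): this means 30k ≡ 0 (mod 105), i.e. 105 ∣ 30k. Since gcd(30, 105) = 15, dividing through by 15 this holds exactly when 7 ∣ 2k, and as gcd(2, 7) = 1, exactly when 7 ∣ k.
The smallest positive such k is 7.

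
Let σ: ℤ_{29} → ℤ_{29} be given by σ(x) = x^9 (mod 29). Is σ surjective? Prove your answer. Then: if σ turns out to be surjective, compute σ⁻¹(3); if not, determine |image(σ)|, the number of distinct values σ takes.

Since 29 is prime, the nonzero elements of ℤ_{29} form a cyclic group of order 28.
As gcd(9, 28) = 1, raising to the 9th power is a bijection on this group: if u^9 ≡ v^9 then (uv^{−1})^9 = 1, and the only element of order dividing gcd(9, 28) = 1 is 1, so u = v.
With σ(0) = 0 this makes σ injective on all of ℤ_{29}, hence bijective (finite equal-size domain and codomain). In particular σ is surjective.
Since σ is surjective, we find the preimage of 3. The inverse of x ↦ x^9 on (ℤ_{29})^× is x ↦ x^25, because 9·25 = 225 = 8·28 + 1 ≡ 1 (mod 28) and x^{28} = 1 for x ≠ 0 (Fermat). So σ⁻¹(3) = 3^25 mod 29.
Repeated squaring mod 29: 3^1 ≡ 3, 3^2 ≡ 3² = 9, 3^4 ≡ 9² = 81 ≡ 23, 3^8 ≡ 23² = 529 ≡ 7, 3^16 ≡ 7² = 49 ≡ 20. Since 25 = 16 + 8 + 1, 3^25 ≡ 20·7·3: 20·7 = 140 ≡ 24, then 24·3 = 72 ≡ 14. So 3^25 ≡ 14 (mod 29).
Hence σ⁻¹(3) = 14.

14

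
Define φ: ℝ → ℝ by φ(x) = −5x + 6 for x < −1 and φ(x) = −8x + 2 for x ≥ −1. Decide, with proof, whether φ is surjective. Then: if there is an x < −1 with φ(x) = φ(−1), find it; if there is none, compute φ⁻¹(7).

Both pieces are strictly decreasing (slopes −5 and −8), so each is injective on its own interval.
The left piece maps (−∞, −1) onto (11, ∞); the right piece maps [−1, ∞) onto (−∞, 10].
The union (11, ∞) ∪ (−∞, 10] omits the interval between 11 and 10; in particular 11 has no preimage. So φ is not surjective.
Because the two images are disjoint, no x < −1 has φ(x) = φ(−1), so we compute φ⁻¹(7): 7 lies in (−∞, 10], so solve −8x + 2 = 7: x = (7 − 2)/(−8) = −5/8.

-5/8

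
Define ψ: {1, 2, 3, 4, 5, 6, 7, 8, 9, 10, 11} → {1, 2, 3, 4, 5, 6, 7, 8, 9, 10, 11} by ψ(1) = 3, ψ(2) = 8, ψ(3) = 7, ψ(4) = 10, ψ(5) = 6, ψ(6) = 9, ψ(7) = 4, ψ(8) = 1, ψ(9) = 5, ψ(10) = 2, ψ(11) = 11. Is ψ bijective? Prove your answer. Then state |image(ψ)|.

The values 3, 8, 7, 10, 6, 9, 4, 1, 5, 2, 11 are a permutation of {1, 2, 3, 4, 5, 6, 7, 8, 9, 10, 11}: each element appears exactly once.
So ψ is injective and surjective, hence bijective.
The image of ψ is {1, 2, 3, 4, 5, 6, 7, 8, 9, 10, 11}, which has 11 elements.

11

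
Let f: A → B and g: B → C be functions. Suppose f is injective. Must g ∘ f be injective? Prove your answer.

No. Take A = B = C = {0, 1}, f = identity (injective), and g(x) = 0 for every x.
Then (g ∘ f)(0) = 0 = (g ∘ f)(1) with 0 ≠ 1, so g ∘ f is not injective.

not injective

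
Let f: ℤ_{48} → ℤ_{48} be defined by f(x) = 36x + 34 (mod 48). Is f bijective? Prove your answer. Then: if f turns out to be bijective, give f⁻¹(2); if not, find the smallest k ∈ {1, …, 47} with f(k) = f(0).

We have gcd(36, 48) = 12 > 1. Taking x_1 = 0 and x_2 = 4: f(0) = 34 and f(4) = 36·4 + 34 = 178 ≡ 34 (mod 48).
So f(0) = f(4) while 0 ≠ 4, thus f is not injective, hence not bijective.
Since f is not bijective, we find the least positive k with f(k) = f(0): this means 36k ≡ 0 (mod 48), i.e. 48 ∣ 36k. Since gcd(36, 48) = 12, dividing through by 12 this holds exactly when 4 ∣ 3k, and as gcd(3, 4) = 1, exactly when 4 ∣ k.
The smallest positive such k is 4.

4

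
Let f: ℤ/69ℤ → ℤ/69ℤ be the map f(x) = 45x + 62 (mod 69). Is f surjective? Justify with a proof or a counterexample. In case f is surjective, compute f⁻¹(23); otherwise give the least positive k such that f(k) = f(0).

Since gcd(45, 69) = 3, we have 45x ≡ 0 (mod 3) for all x, so f(x) ≡ 2 (mod 3).
But 0 ≢ 2 (mod 3), so 0 ∈ ℤ/69ℤ has no preimage. So f is not surjective.
Since f is not surjective, we find the least positive k with f(k) = f(0): this means 45k ≡ 0 (mod 69), i.e. 69 ∣ 45k. Since gcd(45, 69) = 3, dividing through by 3 this holds exactly when 23 ∣ 15k, and as gcd(15, 23) = 1, exactly when 23 ∣ k.
The smallest positive such k is 23.

23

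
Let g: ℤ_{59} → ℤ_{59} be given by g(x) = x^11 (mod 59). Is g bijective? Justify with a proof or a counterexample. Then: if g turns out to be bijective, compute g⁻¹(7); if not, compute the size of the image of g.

Since 59 is prime, the nonzero elements of ℤ_{59} form a cyclic group of order 58.
As gcd(11, 58) = 1, raising to the 11th power is a bijection on this group: if s^11 ≡ t^11 then (st^{−1})^11 = 1, and the only element of order dividing gcd(11, 58) = 1 is 1, so s = t.
With g(0) = 0 this makes g injective on all of ℤ_{59}, hence bijective (finite equal-size domain and codomain). In particular g is bijective.
Since g is bijective, we find the preimage of 7. The inverse of x ↦ x^11 on (ℤ_{59})^× is x ↦ x^37, because 11·37 = 407 = 7·58 + 1 ≡ 1 (mod 58) and x^{58} = 1 for x ≠ 0 (Fermat). So g⁻¹(7) = 7^37 mod 59.
Repeated squaring mod 59: 7^1 ≡ 7, 7^2 ≡ 7² = 49, 7^4 ≡ 49² = 2401 ≡ 41, 7^8 ≡ 41² = 1681 ≡ 29, 7^16 ≡ 29² = 841 ≡ 15, 7^32 ≡ 15² = 225 ≡ 48. Since 37 = 32 + 4 + 1, 7^37 ≡ 48·41·7: 48·41 = 1968 ≡ 21, then 21·7 = 147 ≡ 29. So 7^37 ≡ 29 (mod 59).
Hence g⁻¹(7) = 29.

29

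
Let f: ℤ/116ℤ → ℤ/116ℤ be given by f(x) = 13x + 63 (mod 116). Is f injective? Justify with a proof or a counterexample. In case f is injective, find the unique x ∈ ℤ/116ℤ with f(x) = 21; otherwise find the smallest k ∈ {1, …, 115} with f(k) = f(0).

86

If f(u) = f(v), then 13u ≡ 13v (mod 116). Because gcd(13, 116) = 1, we may cancel 13 to get u ≡ v (mod 116).
Thus f is injective.
We now compute 13⁻¹ mod 116 explicitly. Euclid's algorithm: 116 = 8·13 + 12, 13 = 1·12 + 1; back-substituting gives 1 = 9·13 − 1·116, so 13⁻¹ ≡ 9 (mod 116).
Since f is injective, we find f⁻¹(21): we need 13x ≡ 21 − 63 ≡ 74 (mod 116). Using 13⁻¹ = 9: x ≡ 9·74 = 666 = 5·116 + 86, so x = 86.
Check: f(86) = 13·86 + 63 = 1181 = 10·116 + 21 ≡ 21 (mod 116).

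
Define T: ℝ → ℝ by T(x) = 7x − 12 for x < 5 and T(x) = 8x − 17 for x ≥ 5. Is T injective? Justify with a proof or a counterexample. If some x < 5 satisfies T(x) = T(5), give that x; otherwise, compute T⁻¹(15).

Both pieces are strictly increasing (slopes 7 and 8), so each is injective on its own interval.
The left piece maps (−∞, 5) onto (−∞, 23); the right piece maps [5, ∞) onto [23, ∞).
These images are disjoint, so no value is attained by both pieces. So T is injective.
Because the two images are disjoint, no x < 5 has T(x) = T(5), so we compute T⁻¹(15): 15 lies in (−∞, 23), so solve 7x − 12 = 15: x = (15 + 12)/7 = 27/7.

27/7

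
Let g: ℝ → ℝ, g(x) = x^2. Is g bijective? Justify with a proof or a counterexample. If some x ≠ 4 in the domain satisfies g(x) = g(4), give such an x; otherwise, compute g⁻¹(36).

g(4) = 16 = (−4)^2 = g(−4) (since 2 is even), with 4 ≠ −4. So g is not injective, hence not bijective.
For the follow-up, such an x exists: taking x = −4 ∈ ℝ gives g(−4) = 16 = g(4) with −4 ≠ 4.

-4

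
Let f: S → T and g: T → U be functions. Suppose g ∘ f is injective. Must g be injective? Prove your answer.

not injective

No. Take S = {1, 2, 3}, T = {1, 2, 3, 4, 5}, U = {1, 2, 3, 4, 5}, f(a) = a for each a ∈ S, and g(b) = 4 if b ∈ {4, 5} else g(b) = b.
Then g ∘ f = f is injective (S ⊂ T and f is the inclusion), but g(4) = g(5) = 4 with 4 ≠ 5, so g is not injective.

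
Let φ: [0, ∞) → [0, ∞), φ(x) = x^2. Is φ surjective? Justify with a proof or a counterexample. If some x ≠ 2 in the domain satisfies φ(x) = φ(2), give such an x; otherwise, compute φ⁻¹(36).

6

For any y ∈ [0, ∞), x = y^{1/2} ∈ [0, ∞) gives φ(x) = y, so φ is surjective.
Since x ↦ x^2 is strictly increasing on [0, ∞), it is injective there, so no x ≠ 2 in the domain has φ(x) = φ(2). We therefore compute φ⁻¹(36) = 36^{1/2} = 6 (indeed 6^2 = 36).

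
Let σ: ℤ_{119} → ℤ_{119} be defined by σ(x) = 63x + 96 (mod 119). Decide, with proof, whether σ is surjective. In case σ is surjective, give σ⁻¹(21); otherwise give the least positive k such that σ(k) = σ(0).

17

Since gcd(63, 119) = 7, we have 63x ≡ 0 (mod 7) for all x, so σ(x) ≡ 5 (mod 7).
But 0 ≢ 5 (mod 7), so 0 ∈ ℤ_{119} has no preimage. So σ is not surjective.
Since σ is not surjective, we find the least positive k with σ(k) = σ(0): this means 63k ≡ 0 (mod 119), i.e. 119 ∣ 63k. Since gcd(63, 119) = 7, dividing through by 7 this holds exactly when 17 ∣ 9k, and as gcd(9, 17) = 1, exactly when 17 ∣ k.
The smallest positive such k is 17.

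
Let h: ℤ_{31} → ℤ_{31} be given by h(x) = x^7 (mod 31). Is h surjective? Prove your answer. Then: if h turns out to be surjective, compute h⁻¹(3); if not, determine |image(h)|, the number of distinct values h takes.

Since 31 is prime, the nonzero elements of ℤ_{31} form a cyclic group of order 30.
As gcd(7, 30) = 1, raising to the 7th power is a bijection on this group: if s^7 ≡ t^7 then (st^{−1})^7 = 1, and the only element of order dividing gcd(7, 30) = 1 is 1, so s = t.
With h(0) = 0 this makes h injective on all of ℤ_{31}, hence bijective (finite equal-size domain and codomain). In particular h is surjective.
Since h is surjective, we find the preimage of 3. The inverse of x ↦ x^7 on (ℤ_{31})^× is x ↦ x^13, because 7·13 = 91 = 3·30 + 1 ≡ 1 (mod 30) and x^{30} = 1 for x ≠ 0 (Fermat). So h⁻¹(3) = 3^13 mod 31.
Repeated squaring mod 31: 3^1 ≡ 3, 3^2 ≡ 3² = 9, 3^4 ≡ 9² = 81 ≡ 19, 3^8 ≡ 19² = 361 ≡ 20. Since 13 = 8 + 4 + 1, 3^13 ≡ 20·19·3: 20·19 = 380 ≡ 8, then 8·3 = 24. So 3^13 ≡ 24 (mod 31).
Hence h⁻¹(3) = 24.

24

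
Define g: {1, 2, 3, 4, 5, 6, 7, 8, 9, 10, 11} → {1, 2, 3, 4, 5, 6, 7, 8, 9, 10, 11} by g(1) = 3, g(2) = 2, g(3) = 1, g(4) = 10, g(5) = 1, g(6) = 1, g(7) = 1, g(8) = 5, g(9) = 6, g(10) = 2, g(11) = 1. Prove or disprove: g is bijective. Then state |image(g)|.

6

g(3) = 1 = g(5) with 3 ≠ 5, so g is not injective, hence not bijective.
The image of g is {1, 2, 3, 5, 6, 10}, which has 6 elements.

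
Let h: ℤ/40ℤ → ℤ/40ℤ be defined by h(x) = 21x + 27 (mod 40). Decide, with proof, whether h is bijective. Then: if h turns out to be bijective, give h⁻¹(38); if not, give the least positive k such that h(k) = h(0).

31

If h(u) = h(v), then 21u ≡ 21v (mod 40). Because gcd(21, 40) = 1, we may cancel 21 to get u ≡ v (mod 40).
We now compute 21⁻¹ mod 40 explicitly. Euclid's algorithm: 40 = 1·21 + 19, 21 = 1·19 + 2, 19 = 9·2 + 1; back-substituting gives 1 = 21·21 − 11·40, so 21⁻¹ ≡ 21 (mod 40).
Then y ↦ 21(y − 27) is a two-sided inverse to h, so every y ∈ ℤ/40ℤ has a preimage.
So h is bijective.
Since h is bijective, we compute h⁻¹(38): solve 21x + 27 ≡ 38 (mod 40), i.e. 21x ≡ 11 (mod 40).
Multiplying by 21⁻¹ = 21 gives x ≡ 21·11 = 231 = 5·40 + 31 ≡ 31 (mod 40).
Check: h(31) = 21·31 + 27 = 678 = 16·40 + 38 ≡ 38 (mod 40).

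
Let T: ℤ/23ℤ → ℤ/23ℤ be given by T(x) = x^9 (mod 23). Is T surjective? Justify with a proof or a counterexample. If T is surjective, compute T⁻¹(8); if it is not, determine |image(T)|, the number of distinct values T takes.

16

Since 23 is prime, the nonzero elements of ℤ/23ℤ form a cyclic group of order 22.
As gcd(9, 22) = 1, raising to the 9th power is a bijection on this group: if u^9 ≡ v^9 then (uv^{−1})^9 = 1, and the only element of order dividing gcd(9, 22) = 1 is 1, so u = v.
With T(0) = 0 this makes T injective on all of ℤ/23ℤ, hence bijective (finite equal-size domain and codomain). In particular T is surjective.
Since T is surjective, we find the preimage of 8. The inverse of x ↦ x^9 on (ℤ/23ℤ)^× is x ↦ x^5, because 9·5 = 45 = 2·22 + 1 ≡ 1 (mod 22) and x^{22} = 1 for x ≠ 0 (Fermat). So T⁻¹(8) = 8^5 mod 23.
Repeated squaring mod 23: 8^1 ≡ 8, 8^2 ≡ 8² = 64 ≡ 18, 8^4 ≡ 18² = 324 ≡ 2. Since 5 = 4 + 1, 8^5 ≡ 2·8: 2·8 = 16. So 8^5 ≡ 16 (mod 23).
Hence T⁻¹(8) = 16.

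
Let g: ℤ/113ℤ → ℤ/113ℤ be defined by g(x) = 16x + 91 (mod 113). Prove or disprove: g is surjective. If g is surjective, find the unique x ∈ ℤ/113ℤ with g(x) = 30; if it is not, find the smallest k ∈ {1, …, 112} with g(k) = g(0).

Recall: g is surjective if every y in the codomain equals g(x) for some x in the domain.
Since gcd(16, 113) = 1, 16 is invertible modulo 113. Euclid's algorithm: 113 = 7·16 + 1; back-substituting gives 1 = 106·16 − 15·113, so 16⁻¹ ≡ 106 (mod 113).
For any y ∈ ℤ/113ℤ, x = 106(y − 91) mod 113 satisfies g(x) = 16·106(y − 91) + 91 ≡ y (since 16·106 ≡ 1 mod 113). So every y has a preimage.
Hence g is surjective.
Since g is surjective, we compute g⁻¹(30): solve 16x + 91 ≡ 30 (mod 113), i.e. 16x ≡ 52 (mod 113).
Multiplying by 16⁻¹ = 106 gives x ≡ 106·52 = 5512 = 48·113 + 88 ≡ 88 (mod 113).
Check: g(88) = 16·88 + 91 = 1499 = 13·113 + 30 ≡ 30 (mod 113).

88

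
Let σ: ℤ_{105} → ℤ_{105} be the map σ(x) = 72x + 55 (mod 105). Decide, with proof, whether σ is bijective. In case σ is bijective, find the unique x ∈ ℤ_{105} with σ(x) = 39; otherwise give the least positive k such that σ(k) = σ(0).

We have gcd(72, 105) = 3 > 1. Taking a = 0 and b = 35: σ(0) = 55 and σ(35) = 72·35 + 55 = 2575 ≡ 55 (mod 105).
So σ(0) = σ(35) while 0 ≠ 35, so σ is not injective, hence not bijective.
Since σ is not bijective, we find the least positive k with σ(k) = σ(0): this means 72k ≡ 0 (mod 105), i.e. 105 ∣ 72k. Since gcd(72, 105) = 3, dividing through by 3 this holds exactly when 35 ∣ 24k, and as gcd(24, 35) = 1, exactly when 35 ∣ k.
The smallest positive such k is 35.

35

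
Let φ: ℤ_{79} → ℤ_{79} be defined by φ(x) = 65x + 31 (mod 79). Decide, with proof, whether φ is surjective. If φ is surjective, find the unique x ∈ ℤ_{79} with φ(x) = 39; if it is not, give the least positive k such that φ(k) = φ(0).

22

Since gcd(65, 79) = 1, 65 is invertible modulo 79. Euclid's algorithm: 79 = 1·65 + 14, 65 = 4·14 + 9, 14 = 1·9 + 5, 9 = 1·5 + 4, 5 = 1·4 + 1; back-substituting gives 1 = 62·65 − 51·79, so 65⁻¹ ≡ 62 (mod 79).
For any y ∈ ℤ_{79}, x = 62(y − 31) mod 79 satisfies φ(x) = 65·62(y − 31) + 31 ≡ y (since 65·62 ≡ 1 mod 79). So every y has a preimage.
Thus φ is surjective.
Since φ is surjective, we find φ⁻¹(39): we need 65x ≡ 39 − 31 ≡ 8 (mod 79). Using 65⁻¹ = 62: x ≡ 62·8 = 496 = 6·79 + 22, so x = 22.
Check: φ(22) = 65·22 + 31 = 1461 = 18·79 + 39 ≡ 39 (mod 79).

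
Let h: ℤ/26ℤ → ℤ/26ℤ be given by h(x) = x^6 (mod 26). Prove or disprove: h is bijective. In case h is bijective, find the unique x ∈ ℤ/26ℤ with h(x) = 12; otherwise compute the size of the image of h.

h(1) = 1^6 = 1.
h(3): Repeated squaring mod 26: 3^1 ≡ 3, 3^2 ≡ 3² = 9, 3^4 ≡ 9² = 81 ≡ 3. Since 6 = 4 + 2, 3^6 ≡ 3·9: 3·9 = 27 ≡ 1. So 3^6 ≡ 1 (mod 26).
So h(1) = h(3) = 1 while 1 ≠ 3, so h is not injective, hence not bijective.
Since h is not bijective, we determine |image(h)|. Computing x^6 mod 26 for each x (by repeated squaring, reducing mod 26 at every step), the values h(0), h(1), …, h(25) are: 0, 1, 12, 1, 14, 25, 12, 25, 12, 1, 14, 25, 14, 13, 14, 25, 14, 1, 12, 25, 12, 25, 14, 1, 12, 1.
The distinct values are {0, 1, 12, 13, 14, 25}; there are 6 of them.

6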